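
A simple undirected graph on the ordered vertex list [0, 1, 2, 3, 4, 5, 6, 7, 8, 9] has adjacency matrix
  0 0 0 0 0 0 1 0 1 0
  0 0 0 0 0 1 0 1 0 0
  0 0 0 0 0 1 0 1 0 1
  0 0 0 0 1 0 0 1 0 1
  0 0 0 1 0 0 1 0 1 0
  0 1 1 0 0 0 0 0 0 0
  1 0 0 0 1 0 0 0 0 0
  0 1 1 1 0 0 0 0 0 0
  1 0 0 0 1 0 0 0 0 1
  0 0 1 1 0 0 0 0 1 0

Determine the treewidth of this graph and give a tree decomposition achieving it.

Treewidth 2.
Bags: B1 = {1, 5, 7}  B2 = {2, 5, 7}  B3 = {2, 3, 7}  B4 = {2, 3, 9}  B5 = {3, 4, 9}  B6 = {4, 8, 9}  B7 = {4, 6, 8}  B8 = {0, 6, 8}
Tree: B1–B2, B2–B3, B3–B4, B4–B5, B5–B6, B6–B7, B7–B8

The largest bag has 3 vertices, giving width 2; this decomposition certifies tw(G) ≤ 2. The edges 1–5–2–7–1 form a cycle, so G is not a tree and its treewidth is at least 2. Therefore the treewidth is 2.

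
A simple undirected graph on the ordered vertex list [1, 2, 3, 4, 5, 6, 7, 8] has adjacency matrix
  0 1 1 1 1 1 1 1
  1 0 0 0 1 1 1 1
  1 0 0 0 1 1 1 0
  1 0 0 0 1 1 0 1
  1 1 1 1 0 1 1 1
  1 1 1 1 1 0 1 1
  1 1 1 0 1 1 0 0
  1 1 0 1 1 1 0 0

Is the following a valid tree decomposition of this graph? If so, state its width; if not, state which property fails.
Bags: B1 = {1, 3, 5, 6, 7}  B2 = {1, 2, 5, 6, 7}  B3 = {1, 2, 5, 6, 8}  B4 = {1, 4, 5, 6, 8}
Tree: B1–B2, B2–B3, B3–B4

Checking the three conditions: (i) the bags cover all of {1, 2, 3, 4, 5, 6, 7, 8}; (ii) for each edge, some bag contains both endpoints; (iii) the bags containing any fixed vertex form a subtree. All hold, so the decomposition is valid with width 5 − 1 = 4.

Yes; width 4.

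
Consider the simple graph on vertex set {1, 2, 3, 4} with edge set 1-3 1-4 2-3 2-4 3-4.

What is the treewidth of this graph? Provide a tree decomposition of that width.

Treewidth 2.
One such decomposition:
Bags: B1 = {2, 3, 4}  B2 = {1, 3, 4}
Tree: B1–B2

Each bag holds 3 vertices, so the decomposition has width 2, which upper-bounds the treewidth. Conversely, {1, 3, 4} is a clique of size 3, and the vertices of any clique must share a bag in every tree decomposition; so some bag has ≥ 3 vertices and tw(G) ≥ 2. Combining the bounds, tw(G) = 2.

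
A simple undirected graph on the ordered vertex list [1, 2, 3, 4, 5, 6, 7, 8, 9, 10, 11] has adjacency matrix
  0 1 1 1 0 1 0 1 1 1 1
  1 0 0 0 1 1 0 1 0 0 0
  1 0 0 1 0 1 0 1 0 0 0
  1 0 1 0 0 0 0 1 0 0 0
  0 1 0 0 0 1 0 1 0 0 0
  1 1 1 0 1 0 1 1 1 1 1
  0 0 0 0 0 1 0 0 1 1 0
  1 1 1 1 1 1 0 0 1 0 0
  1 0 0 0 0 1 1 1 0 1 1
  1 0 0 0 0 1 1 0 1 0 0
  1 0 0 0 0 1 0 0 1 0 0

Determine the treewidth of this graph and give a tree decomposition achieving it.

Treewidth 3.
One such decomposition:
Bags: B1 = {6, 7, 9, 10}  B2 = {1, 6, 9, 10}  B3 = {1, 6, 9, 11}  B4 = {1, 6, 8, 9}  B5 = {1, 3, 6, 8}  B6 = {1, 2, 6, 8}  B7 = {1, 3, 4, 8}  B8 = {2, 5, 6, 8}
Tree: B1–B2, B2–B3, B2–B4, B4–B5, B5–B6, B5–B7, B6–B8

Every bag has size at most 4, so the width is 4 − 1 = 3 and tw(G) ≤ 3. Conversely, {1, 3, 4, 8} is a clique of size 4, and the vertices of any clique must share a bag in every tree decomposition; so some bag has ≥ 4 vertices and tw(G) ≥ 3. Therefore the treewidth is 3.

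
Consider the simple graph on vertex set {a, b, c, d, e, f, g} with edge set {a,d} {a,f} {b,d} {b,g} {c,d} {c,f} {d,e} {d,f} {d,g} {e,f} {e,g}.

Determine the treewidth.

2

A width-2 tree decomposition is:
Bags: B1 = {d, e, f}  B2 = {a, d, f}  B3 = {d, e, g}  B4 = {c, d, f}  B5 = {b, d, g}
Tree: B1–B2, B1–B3, B1–B4, B3–B5
The largest bag has 3 vertices, giving width 2; this decomposition certifies tw(G) ≤ 2. Conversely, {d, e, g} is a clique of size 3, and the vertices of any clique must share a bag in every tree decomposition; so some bag has ≥ 3 vertices and tw(G) ≥ 2. Combining the bounds, tw(G) = 2.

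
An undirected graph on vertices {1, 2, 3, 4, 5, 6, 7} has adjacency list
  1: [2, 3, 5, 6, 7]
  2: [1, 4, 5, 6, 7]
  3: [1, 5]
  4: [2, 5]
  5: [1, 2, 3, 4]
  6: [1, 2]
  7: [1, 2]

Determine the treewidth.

A width-2 tree decomposition is:
Bags: B1 = {2, 4, 5}  B2 = {1, 2, 5}  B3 = {1, 2, 6}  B4 = {1, 2, 7}  B5 = {1, 3, 5}
Tree: B1–B2, B2–B3, B3–B4, B2–B5
Every bag has size at most 3, so the width is 3 − 1 = 2 and tw(G) ≤ 2. For the lower bound, the 3 vertices {1, 2, 5} are pairwise adjacent, and any tree decomposition puts a clique entirely inside one bag — forcing width ≥ 2. Combining the bounds, tw(G) = 2.

2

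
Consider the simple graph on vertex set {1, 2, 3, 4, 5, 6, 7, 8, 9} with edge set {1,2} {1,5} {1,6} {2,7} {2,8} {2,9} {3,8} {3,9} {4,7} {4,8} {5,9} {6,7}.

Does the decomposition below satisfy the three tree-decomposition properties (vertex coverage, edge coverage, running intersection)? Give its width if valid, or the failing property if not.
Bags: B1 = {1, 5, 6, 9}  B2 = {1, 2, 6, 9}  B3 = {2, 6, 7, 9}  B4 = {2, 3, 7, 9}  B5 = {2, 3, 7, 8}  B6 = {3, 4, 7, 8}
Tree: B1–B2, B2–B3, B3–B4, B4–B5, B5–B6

Every vertex of G appears in some bag (union = {1, 2, 3, 4, 5, 6, 7, 8, 9}); every edge is covered by a bag; and for each vertex v the set of bags containing v is connected in the bag tree. The decomposition is therefore valid. The largest bag has 4 vertices, so the width is 3.

Yes; width 3.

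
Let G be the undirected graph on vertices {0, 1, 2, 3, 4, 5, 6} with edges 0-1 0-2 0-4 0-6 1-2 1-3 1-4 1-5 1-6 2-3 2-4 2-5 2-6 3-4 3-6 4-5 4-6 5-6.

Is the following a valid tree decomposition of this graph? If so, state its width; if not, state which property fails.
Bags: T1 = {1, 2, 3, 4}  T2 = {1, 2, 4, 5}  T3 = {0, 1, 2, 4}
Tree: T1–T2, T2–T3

A tree decomposition must satisfy three properties: every vertex lies in some bag; for every edge, both endpoints lie together in some bag; and for every vertex, the bags containing it form a connected subtree. Here vertex 6 appears in no bag, so the decomposition is invalid.

No — vertex 6 appears in no bag.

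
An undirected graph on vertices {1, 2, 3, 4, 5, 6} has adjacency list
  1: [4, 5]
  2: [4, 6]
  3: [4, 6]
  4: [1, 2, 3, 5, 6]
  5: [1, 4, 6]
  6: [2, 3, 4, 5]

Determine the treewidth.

A width-2 tree decomposition is:
Bags: B1 = {4, 5, 6}  B2 = {2, 4, 6}  B3 = {3, 4, 6}  B4 = {1, 4, 5}
Tree: B1–B2, B1–B3, B1–B4
Each bag holds 3 vertices, so the decomposition has width 2, which upper-bounds the treewidth. On the other hand G contains the 3-clique {1, 4, 5}. A clique must lie in a single bag of any decomposition, so no decomposition can have width below 2. The upper and lower bounds meet at 2, so that is the treewidth.

2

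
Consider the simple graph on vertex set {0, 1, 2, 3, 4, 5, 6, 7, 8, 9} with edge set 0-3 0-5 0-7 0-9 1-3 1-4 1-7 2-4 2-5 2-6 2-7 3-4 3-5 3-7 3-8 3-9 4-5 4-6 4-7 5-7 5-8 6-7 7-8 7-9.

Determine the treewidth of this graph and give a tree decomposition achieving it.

Treewidth 3.
One such decomposition:
Bags: B1 = {3, 5, 7, 8}  B2 = {3, 4, 5, 7}  B3 = {0, 3, 5, 7}  B4 = {2, 4, 5, 7}  B5 = {2, 4, 6, 7}  B6 = {1, 3, 4, 7}  B7 = {0, 3, 7, 9}
Tree: B1–B2, B2–B3, B2–B4, B4–B5, B2–B6, B3–B7

Every bag has size at most 4, so the width is 4 − 1 = 3 and tw(G) ≤ 3. On the other hand G contains the 4-clique {2, 4, 5, 7}. A clique must lie in a single bag of any decomposition, so no decomposition can have width below 3. Combining the bounds, tw(G) = 3.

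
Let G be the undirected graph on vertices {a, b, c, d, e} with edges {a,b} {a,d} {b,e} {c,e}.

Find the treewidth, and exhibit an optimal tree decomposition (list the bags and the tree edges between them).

Each bag holds 2 vertices, so the decomposition has width 1, which upper-bounds the treewidth. Any graph with an edge has treewidth ≥ 1, and G has the edge d–a. Hence tw(G) = 1 exactly.

Treewidth 1.
One optimal decomposition is:
Bags: B1 = {a, d}  B2 = {a, b}  B3 = {b, e}  B4 = {c, e}
Tree: B1–B2, B2–B3, B3–B4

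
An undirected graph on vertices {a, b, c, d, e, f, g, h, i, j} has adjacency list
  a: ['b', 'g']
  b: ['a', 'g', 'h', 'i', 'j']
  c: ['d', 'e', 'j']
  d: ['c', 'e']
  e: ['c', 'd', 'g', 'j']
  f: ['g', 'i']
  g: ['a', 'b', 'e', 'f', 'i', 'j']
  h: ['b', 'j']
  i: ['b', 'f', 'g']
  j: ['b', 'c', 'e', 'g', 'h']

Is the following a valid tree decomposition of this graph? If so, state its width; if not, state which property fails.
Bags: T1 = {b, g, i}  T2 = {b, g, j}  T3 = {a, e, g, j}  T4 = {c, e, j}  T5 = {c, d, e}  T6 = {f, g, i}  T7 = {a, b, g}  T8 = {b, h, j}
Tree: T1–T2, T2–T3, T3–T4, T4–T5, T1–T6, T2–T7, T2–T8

A tree decomposition must satisfy three properties: every vertex lies in some bag; for every edge, both endpoints lie together in some bag; and for every vertex, the bags containing it form a connected subtree. Here bags containing vertex a are not connected in the tree, so the decomposition is invalid.

No — bags containing vertex a are not connected in the tree.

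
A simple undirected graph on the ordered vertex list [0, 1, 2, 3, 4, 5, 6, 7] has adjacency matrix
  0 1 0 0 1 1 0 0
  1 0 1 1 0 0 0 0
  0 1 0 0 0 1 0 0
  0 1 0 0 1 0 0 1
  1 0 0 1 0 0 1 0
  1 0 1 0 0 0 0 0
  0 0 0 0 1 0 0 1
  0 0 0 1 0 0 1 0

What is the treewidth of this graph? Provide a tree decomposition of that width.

Treewidth 2.
One such decomposition:
Bags: B1 = {3, 6, 7}  B2 = {3, 4, 6}  B3 = {1, 3, 4}  B4 = {0, 1, 4}  B5 = {0, 1, 2}  B6 = {0, 2, 5}
Tree: B1–B2, B2–B3, B3–B4, B4–B5, B5–B6

Each bag holds 3 vertices, so the decomposition has width 2, which upper-bounds the treewidth. Since 7–6–4–3–7 is a cycle in G, G is not acyclic. Forests are exactly the graphs of treewidth ≤ 1, so tw(G) ≥ 2. Hence tw(G) = 2 exactly.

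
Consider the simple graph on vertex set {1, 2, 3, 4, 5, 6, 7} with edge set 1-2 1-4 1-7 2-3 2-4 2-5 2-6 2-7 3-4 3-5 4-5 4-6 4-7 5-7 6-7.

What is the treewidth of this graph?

3

A width-3 tree decomposition is:
Bags: B1 = {2, 4, 5, 7}  B2 = {2, 3, 4, 5}  B3 = {2, 4, 6, 7}  B4 = {1, 2, 4, 7}
Tree: B1–B2, B1–B3, B3–B4
Each bag holds 4 vertices, so the decomposition has width 3, which upper-bounds the treewidth. For the lower bound, the 4 vertices {2, 3, 4, 5} are pairwise adjacent, and any tree decomposition puts a clique entirely inside one bag — forcing width ≥ 3. Therefore the treewidth is 3.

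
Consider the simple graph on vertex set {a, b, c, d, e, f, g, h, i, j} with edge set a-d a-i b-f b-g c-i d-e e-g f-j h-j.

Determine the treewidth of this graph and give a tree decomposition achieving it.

Every bag has size at most 2, so the width is 2 − 1 = 1 and tw(G) ≤ 1. Any graph with an edge has treewidth ≥ 1, and G has the edge h–j. Hence tw(G) = 1 exactly.

Treewidth 1.
Bags: B1 = {h, j}  B2 = {f, j}  B3 = {b, f}  B4 = {b, g}  B5 = {e, g}  B6 = {d, e}  B7 = {a, d}  B8 = {a, i}  B9 = {c, i}
Tree: B1–B2, B2–B3, B3–B4, B4–B5, B5–B6, B6–B7, B7–B8, B8–B9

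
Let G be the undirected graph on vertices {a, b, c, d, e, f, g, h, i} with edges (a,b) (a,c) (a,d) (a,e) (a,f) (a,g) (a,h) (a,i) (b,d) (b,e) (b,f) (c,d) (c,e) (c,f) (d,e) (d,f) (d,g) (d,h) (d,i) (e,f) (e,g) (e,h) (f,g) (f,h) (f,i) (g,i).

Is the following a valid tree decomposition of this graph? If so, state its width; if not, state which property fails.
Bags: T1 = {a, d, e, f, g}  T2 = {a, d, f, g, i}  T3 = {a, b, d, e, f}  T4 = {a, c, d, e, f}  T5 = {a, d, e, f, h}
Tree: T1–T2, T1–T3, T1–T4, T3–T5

Checking the three conditions: (i) the bags cover all of {a, b, c, d, e, f, g, h, i}; (ii) for each edge, some bag contains both endpoints; (iii) the bags containing any fixed vertex form a subtree. All hold, so the decomposition is valid with width 5 − 1 = 4.

Yes; width 4.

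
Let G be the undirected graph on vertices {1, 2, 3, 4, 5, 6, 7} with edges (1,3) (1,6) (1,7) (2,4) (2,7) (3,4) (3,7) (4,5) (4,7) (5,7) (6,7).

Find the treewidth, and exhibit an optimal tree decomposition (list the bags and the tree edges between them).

Each bag holds 3 vertices, so the decomposition has width 2, which upper-bounds the treewidth. For the lower bound, the 3 vertices {1, 3, 7} are pairwise adjacent, and any tree decomposition puts a clique entirely inside one bag — forcing width ≥ 2. Hence tw(G) = 2 exactly.

Treewidth 2.
Bags: B1 = {3, 4, 7}  B2 = {1, 3, 7}  B3 = {2, 4, 7}  B4 = {4, 5, 7}  B5 = {1, 6, 7}
Tree: B1–B2, B1–B3, B3–B4, B2–B5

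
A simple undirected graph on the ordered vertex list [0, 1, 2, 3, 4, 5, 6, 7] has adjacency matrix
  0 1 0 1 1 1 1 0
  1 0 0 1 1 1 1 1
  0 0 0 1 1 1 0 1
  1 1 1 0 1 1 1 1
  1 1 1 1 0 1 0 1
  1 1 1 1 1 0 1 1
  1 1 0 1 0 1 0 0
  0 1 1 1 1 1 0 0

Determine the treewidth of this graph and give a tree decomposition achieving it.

Treewidth 4.
Bags: B1 = {2, 3, 4, 5, 7}  B2 = {1, 3, 4, 5, 7}  B3 = {0, 1, 3, 4, 5}  B4 = {0, 1, 3, 5, 6}
Tree: B1–B2, B2–B3, B3–B4

Each bag holds 5 vertices, so the decomposition has width 4, which upper-bounds the treewidth. On the other hand G contains the 5-clique {0, 1, 3, 4, 5}. A clique must lie in a single bag of any decomposition, so no decomposition can have width below 4. Hence tw(G) = 4 exactly.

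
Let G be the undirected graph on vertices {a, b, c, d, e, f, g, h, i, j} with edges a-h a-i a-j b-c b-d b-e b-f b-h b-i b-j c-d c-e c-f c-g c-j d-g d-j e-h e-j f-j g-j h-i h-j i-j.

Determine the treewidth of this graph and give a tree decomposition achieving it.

Treewidth 3.
One such decomposition:
Bags: B1 = {b, e, h, j}  B2 = {b, h, i, j}  B3 = {b, c, e, j}  B4 = {a, h, i, j}  B5 = {b, c, f, j}  B6 = {b, c, d, j}  B7 = {c, d, g, j}
Tree: B1–B2, B1–B3, B2–B4, B3–B5, B5–B6, B6–B7

Every bag has size at most 4, so the width is 4 − 1 = 3 and tw(G) ≤ 3. For the lower bound, the 4 vertices {c, d, g, j} are pairwise adjacent, and any tree decomposition puts a clique entirely inside one bag — forcing width ≥ 3. Therefore the treewidth is 3.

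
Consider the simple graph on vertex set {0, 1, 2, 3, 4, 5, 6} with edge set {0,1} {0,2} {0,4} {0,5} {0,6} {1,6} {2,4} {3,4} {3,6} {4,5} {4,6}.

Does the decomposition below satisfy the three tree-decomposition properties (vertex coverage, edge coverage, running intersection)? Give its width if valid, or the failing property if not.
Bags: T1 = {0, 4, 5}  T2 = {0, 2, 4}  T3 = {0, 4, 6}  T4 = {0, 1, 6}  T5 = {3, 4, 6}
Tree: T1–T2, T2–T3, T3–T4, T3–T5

Vertex coverage: the bags together contain {0, 1, 2, 3, 4, 5, 6}, the full vertex set. Edge coverage: each edge of G has both endpoints in at least one bag. Running intersection: for every vertex, the bags containing it form a connected subtree. All three properties hold, so this is a valid tree decomposition of width max|bag| − 1 = 2, and hence tw(G) ≤ 2.

Yes; width 2.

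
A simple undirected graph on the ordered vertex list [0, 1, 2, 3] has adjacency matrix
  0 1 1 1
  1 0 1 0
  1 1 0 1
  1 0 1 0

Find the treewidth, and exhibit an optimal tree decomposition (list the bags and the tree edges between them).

Treewidth 2.
One such decomposition:
Bags: B1 = {0, 2, 3}  B2 = {0, 1, 2}
Tree: B1–B2

The largest bag has 3 vertices, giving width 2; this decomposition certifies tw(G) ≤ 2. On the other hand G contains the 3-clique {0, 1, 2}. A clique must lie in a single bag of any decomposition, so no decomposition can have width below 2. Combining the bounds, tw(G) = 2.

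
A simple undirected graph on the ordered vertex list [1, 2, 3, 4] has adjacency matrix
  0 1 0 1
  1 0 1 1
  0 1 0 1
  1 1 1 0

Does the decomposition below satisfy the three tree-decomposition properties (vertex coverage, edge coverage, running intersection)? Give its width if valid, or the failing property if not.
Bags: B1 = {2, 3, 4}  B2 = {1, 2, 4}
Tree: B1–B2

Yes; width 2.

Checking the three conditions: (i) the bags cover all of {1, 2, 3, 4}; (ii) for each edge, some bag contains both endpoints; (iii) the bags containing any fixed vertex form a subtree. All hold, so the decomposition is valid with width 3 − 1 = 2.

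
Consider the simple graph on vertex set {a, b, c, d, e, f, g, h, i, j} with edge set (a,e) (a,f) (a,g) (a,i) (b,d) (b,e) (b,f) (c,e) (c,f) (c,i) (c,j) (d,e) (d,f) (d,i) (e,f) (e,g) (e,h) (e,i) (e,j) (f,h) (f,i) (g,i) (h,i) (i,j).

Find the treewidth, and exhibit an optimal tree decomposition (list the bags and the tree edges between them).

Each bag holds 4 vertices, so the decomposition has width 3, which upper-bounds the treewidth. Conversely, {b, d, e, f} is a clique of size 4, and the vertices of any clique must share a bag in every tree decomposition; so some bag has ≥ 4 vertices and tw(G) ≥ 3. The upper and lower bounds meet at 3, so that is the treewidth.

Treewidth 3.
Bags: B1 = {a, e, f, i}  B2 = {a, e, g, i}  B3 = {d, e, f, i}  B4 = {e, f, h, i}  B5 = {c, e, f, i}  B6 = {b, d, e, f}  B7 = {c, e, i, j}
Tree: B1–B2, B1–B3, B1–B4, B1–B5, B3–B6, B5–B7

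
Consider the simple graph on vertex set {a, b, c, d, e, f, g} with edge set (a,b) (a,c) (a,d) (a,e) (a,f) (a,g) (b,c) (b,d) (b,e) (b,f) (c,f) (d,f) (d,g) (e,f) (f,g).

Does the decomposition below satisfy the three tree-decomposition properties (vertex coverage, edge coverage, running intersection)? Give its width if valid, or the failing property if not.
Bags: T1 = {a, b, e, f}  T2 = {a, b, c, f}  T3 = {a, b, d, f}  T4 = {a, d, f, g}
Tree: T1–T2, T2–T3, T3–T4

Yes; width 3.

Every vertex of G appears in some bag (union = {a, b, c, d, e, f, g}); every edge is covered by a bag; and for each vertex v the set of bags containing v is connected in the bag tree. The decomposition is therefore valid. The largest bag has 4 vertices, so the width is 3.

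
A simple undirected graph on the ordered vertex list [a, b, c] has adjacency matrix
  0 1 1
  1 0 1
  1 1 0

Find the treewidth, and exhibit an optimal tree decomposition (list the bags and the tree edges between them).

Treewidth 2.
One such decomposition:
Bags: B1 = {a, b, c}
Tree: (single bag)

A single bag containing all 3 vertices is trivially a valid decomposition of width 2. Conversely, {a, b, c} is a clique of size 3, and the vertices of any clique must share a bag in every tree decomposition; so some bag has ≥ 3 vertices and tw(G) ≥ 2. Therefore the treewidth is 2.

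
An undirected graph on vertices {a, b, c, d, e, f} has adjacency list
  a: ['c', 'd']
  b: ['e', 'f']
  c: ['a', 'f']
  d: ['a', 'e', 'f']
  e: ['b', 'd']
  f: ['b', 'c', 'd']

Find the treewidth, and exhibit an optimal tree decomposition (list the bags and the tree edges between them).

Every bag has size at most 3, so the width is 3 − 1 = 2 and tw(G) ≤ 2. Since b–e–d–f–b is a cycle in G, G is not acyclic. Forests are exactly the graphs of treewidth ≤ 1, so tw(G) ≥ 2. The upper and lower bounds meet at 2, so that is the treewidth.

Treewidth 2.
One optimal decomposition is:
Bags: B1 = {b, e, f}  B2 = {d, e, f}  B3 = {c, d, f}  B4 = {a, c, d}
Tree: B1–B2, B2–B3, B3–B4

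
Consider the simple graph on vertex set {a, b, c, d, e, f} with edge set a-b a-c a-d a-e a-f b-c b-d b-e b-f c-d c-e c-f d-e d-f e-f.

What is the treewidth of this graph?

5

A width-5 tree decomposition is:
Bags: B1 = {a, b, c, d, e, f}
Tree: (single bag)
With just one bag of size 6, the width is 6 − 1 = 5, so tw(G) ≤ 5. Conversely, {a, b, c, d, e, f} is a clique of size 6, and the vertices of any clique must share a bag in every tree decomposition; so some bag has ≥ 6 vertices and tw(G) ≥ 5. The upper and lower bounds meet at 5, so that is the treewidth.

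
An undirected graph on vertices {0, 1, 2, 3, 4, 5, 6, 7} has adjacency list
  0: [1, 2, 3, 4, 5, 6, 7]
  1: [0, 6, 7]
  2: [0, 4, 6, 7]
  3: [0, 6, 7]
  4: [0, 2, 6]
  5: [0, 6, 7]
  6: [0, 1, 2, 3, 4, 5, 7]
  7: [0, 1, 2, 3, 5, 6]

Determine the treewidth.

3

A width-3 tree decomposition is:
Bags: B1 = {0, 5, 6, 7}  B2 = {0, 2, 6, 7}  B3 = {0, 2, 4, 6}  B4 = {0, 3, 6, 7}  B5 = {0, 1, 6, 7}
Tree: B1–B2, B2–B3, B1–B4, B1–B5
Each bag holds 4 vertices, so the decomposition has width 3, which upper-bounds the treewidth. On the other hand G contains the 4-clique {0, 2, 4, 6}. A clique must lie in a single bag of any decomposition, so no decomposition can have width below 3. Hence tw(G) = 3 exactly.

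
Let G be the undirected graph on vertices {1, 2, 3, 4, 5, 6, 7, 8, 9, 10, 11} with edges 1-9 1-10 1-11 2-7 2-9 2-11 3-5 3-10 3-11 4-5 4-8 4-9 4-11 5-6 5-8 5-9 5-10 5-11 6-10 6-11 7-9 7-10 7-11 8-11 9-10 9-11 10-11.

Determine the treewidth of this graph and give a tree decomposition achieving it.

Every bag has size at most 4, so the width is 4 − 1 = 3 and tw(G) ≤ 3. Conversely, {1, 9, 10, 11} is a clique of size 4, and the vertices of any clique must share a bag in every tree decomposition; so some bag has ≥ 4 vertices and tw(G) ≥ 3. Therefore the treewidth is 3.

Treewidth 3.
One such decomposition:
Bags: B1 = {1, 9, 10, 11}  B2 = {5, 9, 10, 11}  B3 = {7, 9, 10, 11}  B4 = {2, 7, 9, 11}  B5 = {4, 5, 9, 11}  B6 = {5, 6, 10, 11}  B7 = {4, 5, 8, 11}  B8 = {3, 5, 10, 11}
Tree: B1–B2, B2–B3, B3–B4, B2–B5, B2–B6, B5–B7, B2–B8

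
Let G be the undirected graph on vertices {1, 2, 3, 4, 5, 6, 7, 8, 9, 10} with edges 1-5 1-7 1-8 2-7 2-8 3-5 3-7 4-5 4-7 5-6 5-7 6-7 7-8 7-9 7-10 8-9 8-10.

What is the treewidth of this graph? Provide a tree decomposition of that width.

Every bag has size at most 3, so the width is 3 − 1 = 2 and tw(G) ≤ 2. On the other hand G contains the 3-clique {2, 7, 8}. A clique must lie in a single bag of any decomposition, so no decomposition can have width below 2. Therefore the treewidth is 2.

Treewidth 2.
Bags: B1 = {7, 8, 10}  B2 = {7, 8, 9}  B3 = {1, 7, 8}  B4 = {1, 5, 7}  B5 = {2, 7, 8}  B6 = {5, 6, 7}  B7 = {3, 5, 7}  B8 = {4, 5, 7}
Tree: B1–B2, B1–B3, B3–B4, B2–B5, B4–B6, B4–B7, B7–B8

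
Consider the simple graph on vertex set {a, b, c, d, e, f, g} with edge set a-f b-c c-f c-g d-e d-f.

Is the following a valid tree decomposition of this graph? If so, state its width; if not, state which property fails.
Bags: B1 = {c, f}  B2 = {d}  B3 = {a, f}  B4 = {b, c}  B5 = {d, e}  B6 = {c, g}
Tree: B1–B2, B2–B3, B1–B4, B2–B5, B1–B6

No — edge (f,d) lies in no bag.

A tree decomposition must satisfy three properties: every vertex lies in some bag; for every edge, both endpoints lie together in some bag; and for every vertex, the bags containing it form a connected subtree. Here edge (f,d) lies in no bag, so the decomposition is invalid.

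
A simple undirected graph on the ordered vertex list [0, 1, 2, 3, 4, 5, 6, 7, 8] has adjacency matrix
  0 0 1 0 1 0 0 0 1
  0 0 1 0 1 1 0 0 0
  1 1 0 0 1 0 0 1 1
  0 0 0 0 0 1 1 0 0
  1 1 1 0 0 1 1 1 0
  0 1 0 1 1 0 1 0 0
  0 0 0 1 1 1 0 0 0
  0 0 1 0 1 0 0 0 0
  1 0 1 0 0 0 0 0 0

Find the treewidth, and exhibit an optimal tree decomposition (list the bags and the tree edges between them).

The largest bag has 3 vertices, giving width 2; this decomposition certifies tw(G) ≤ 2. For the lower bound, the 3 vertices {0, 2, 8} are pairwise adjacent, and any tree decomposition puts a clique entirely inside one bag — forcing width ≥ 2. Combining the bounds, tw(G) = 2.

Treewidth 2.
One such decomposition:
Bags: B1 = {1, 4, 5}  B2 = {4, 5, 6}  B3 = {1, 2, 4}  B4 = {2, 4, 7}  B5 = {0, 2, 4}  B6 = {3, 5, 6}  B7 = {0, 2, 8}
Tree: B1–B2, B1–B3, B3–B4, B3–B5, B2–B6, B5–B7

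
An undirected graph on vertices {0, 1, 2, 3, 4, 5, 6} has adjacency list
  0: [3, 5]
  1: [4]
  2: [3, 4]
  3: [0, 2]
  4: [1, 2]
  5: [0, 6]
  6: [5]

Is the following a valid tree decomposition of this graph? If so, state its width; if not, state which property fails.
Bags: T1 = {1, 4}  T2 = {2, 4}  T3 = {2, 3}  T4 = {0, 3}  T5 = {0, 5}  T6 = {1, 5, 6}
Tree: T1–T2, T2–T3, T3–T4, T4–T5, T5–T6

A tree decomposition must satisfy three properties: every vertex lies in some bag; for every edge, both endpoints lie together in some bag; and for every vertex, the bags containing it form a connected subtree. Here bags containing vertex 1 are not connected in the tree, so the decomposition is invalid.

No — bags containing vertex 1 are not connected in the tree.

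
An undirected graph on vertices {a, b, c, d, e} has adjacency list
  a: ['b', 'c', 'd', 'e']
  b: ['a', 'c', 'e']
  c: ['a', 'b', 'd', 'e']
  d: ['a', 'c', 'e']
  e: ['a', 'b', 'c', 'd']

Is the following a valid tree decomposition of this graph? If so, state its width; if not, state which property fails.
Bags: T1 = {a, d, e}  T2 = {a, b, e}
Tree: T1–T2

A tree decomposition must satisfy three properties: every vertex lies in some bag; for every edge, both endpoints lie together in some bag; and for every vertex, the bags containing it form a connected subtree. Here vertex c appears in no bag, so the decomposition is invalid.

No — vertex c appears in no bag.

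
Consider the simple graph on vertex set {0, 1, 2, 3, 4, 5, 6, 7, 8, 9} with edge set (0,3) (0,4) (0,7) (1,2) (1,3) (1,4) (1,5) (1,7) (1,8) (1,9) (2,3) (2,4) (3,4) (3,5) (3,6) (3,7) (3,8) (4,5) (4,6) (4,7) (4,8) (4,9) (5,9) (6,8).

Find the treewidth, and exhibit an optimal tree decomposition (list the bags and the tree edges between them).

Each bag holds 4 vertices, so the decomposition has width 3, which upper-bounds the treewidth. On the other hand G contains the 4-clique {1, 4, 5, 9}. A clique must lie in a single bag of any decomposition, so no decomposition can have width below 3. Combining the bounds, tw(G) = 3.

Treewidth 3.
Bags: B1 = {1, 3, 4, 8}  B2 = {1, 3, 4, 5}  B3 = {1, 3, 4, 7}  B4 = {1, 4, 5, 9}  B5 = {0, 3, 4, 7}  B6 = {3, 4, 6, 8}  B7 = {1, 2, 3, 4}
Tree: B1–B2, B2–B3, B2–B4, B3–B5, B1–B6, B1–B7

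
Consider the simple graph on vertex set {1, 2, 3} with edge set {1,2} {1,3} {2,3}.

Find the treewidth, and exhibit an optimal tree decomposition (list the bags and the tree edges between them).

A single bag containing all 3 vertices is trivially a valid decomposition of width 2. On the other hand G contains the 3-clique {1, 2, 3}. A clique must lie in a single bag of any decomposition, so no decomposition can have width below 2. Hence tw(G) = 2 exactly.

Treewidth 2.
One such decomposition:
Bags: B1 = {1, 2, 3}
Tree: (single bag)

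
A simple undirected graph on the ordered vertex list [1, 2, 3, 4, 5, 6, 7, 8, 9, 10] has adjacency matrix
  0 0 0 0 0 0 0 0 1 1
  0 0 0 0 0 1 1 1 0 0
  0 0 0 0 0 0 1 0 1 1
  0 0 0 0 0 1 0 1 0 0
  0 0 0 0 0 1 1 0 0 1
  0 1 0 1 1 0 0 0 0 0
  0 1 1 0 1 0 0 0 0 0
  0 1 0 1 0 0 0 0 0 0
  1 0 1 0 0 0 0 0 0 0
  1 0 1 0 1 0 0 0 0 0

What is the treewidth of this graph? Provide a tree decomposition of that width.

Treewidth 2.
One such decomposition:
Bags: B1 = {1, 3, 9}  B2 = {1, 3, 10}  B3 = {3, 7, 10}  B4 = {5, 7, 10}  B5 = {2, 5, 7}  B6 = {2, 5, 6}  B7 = {2, 6, 8}  B8 = {4, 6, 8}
Tree: B1–B2, B2–B3, B3–B4, B4–B5, B5–B6, B6–B7, B7–B8

Every bag has size at most 3, so the width is 3 − 1 = 2 and tw(G) ≤ 2. The edges 9–1–10–3–9 form a cycle, so G is not a tree and its treewidth is at least 2. Therefore the treewidth is 2.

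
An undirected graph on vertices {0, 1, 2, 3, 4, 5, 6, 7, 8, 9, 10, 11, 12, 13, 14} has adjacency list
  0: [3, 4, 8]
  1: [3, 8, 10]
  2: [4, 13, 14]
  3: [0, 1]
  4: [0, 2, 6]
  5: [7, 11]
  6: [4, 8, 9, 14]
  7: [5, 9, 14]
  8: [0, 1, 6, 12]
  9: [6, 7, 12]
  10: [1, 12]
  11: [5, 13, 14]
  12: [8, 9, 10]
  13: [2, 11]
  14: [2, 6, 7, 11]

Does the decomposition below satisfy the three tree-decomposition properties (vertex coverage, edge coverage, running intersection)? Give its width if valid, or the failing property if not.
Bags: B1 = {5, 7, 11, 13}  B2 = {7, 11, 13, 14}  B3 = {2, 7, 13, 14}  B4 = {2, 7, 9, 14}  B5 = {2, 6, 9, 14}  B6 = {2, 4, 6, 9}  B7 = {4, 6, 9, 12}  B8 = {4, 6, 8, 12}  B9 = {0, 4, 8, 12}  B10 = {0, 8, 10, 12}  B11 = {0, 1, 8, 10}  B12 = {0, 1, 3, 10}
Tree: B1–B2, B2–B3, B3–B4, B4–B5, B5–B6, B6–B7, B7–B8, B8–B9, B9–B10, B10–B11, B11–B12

Checking the three conditions: (i) the bags cover all of {0, 1, 2, 3, 4, 5, 6, 7, 8, 9, 10, 11, 12, 13, 14}; (ii) for each edge, some bag contains both endpoints; (iii) the bags containing any fixed vertex form a subtree. All hold, so the decomposition is valid with width 4 − 1 = 3.

Yes; width 3.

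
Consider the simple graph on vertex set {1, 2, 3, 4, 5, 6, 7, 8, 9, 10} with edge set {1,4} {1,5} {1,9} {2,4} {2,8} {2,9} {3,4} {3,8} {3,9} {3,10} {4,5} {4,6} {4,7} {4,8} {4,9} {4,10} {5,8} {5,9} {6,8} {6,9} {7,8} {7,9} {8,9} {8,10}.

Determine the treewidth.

A width-3 tree decomposition is:
Bags: B1 = {4, 6, 8, 9}  B2 = {4, 5, 8, 9}  B3 = {1, 4, 5, 9}  B4 = {2, 4, 8, 9}  B5 = {3, 4, 8, 9}  B6 = {4, 7, 8, 9}  B7 = {3, 4, 8, 10}
Tree: B1–B2, B2–B3, B2–B4, B1–B5, B2–B6, B5–B7
Every bag has size at most 4, so the width is 4 − 1 = 3 and tw(G) ≤ 3. Conversely, {2, 4, 8, 9} is a clique of size 4, and the vertices of any clique must share a bag in every tree decomposition; so some bag has ≥ 4 vertices and tw(G) ≥ 3. The upper and lower bounds meet at 3, so that is the treewidth.

3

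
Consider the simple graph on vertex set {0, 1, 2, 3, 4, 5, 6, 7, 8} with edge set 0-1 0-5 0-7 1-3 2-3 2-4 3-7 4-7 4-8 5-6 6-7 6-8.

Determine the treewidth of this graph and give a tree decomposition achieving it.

Treewidth 3.
One such decomposition:
Bags: B1 = {0, 5, 6, 8}  B2 = {0, 6, 7, 8}  B3 = {0, 4, 7, 8}  B4 = {0, 1, 4, 7}  B5 = {1, 3, 4, 7}  B6 = {1, 2, 3, 4}
Tree: B1–B2, B2–B3, B3–B4, B4–B5, B5–B6

Every bag has size at most 4, so the width is 4 − 1 = 3 and tw(G) ≤ 3. For the lower bound: the 4 vertex sets {5,6,8}, {0}, {7}, {1,2,3,4} are disjoint, each induces a connected subgraph, and every pair is joined by at least one edge of G. Contracting each set to a single vertex therefore yields K_{4} as a minor, and since treewidth is minor-monotone, tw(G) ≥ tw(K_{4}) = 3. Therefore the treewidth is 3.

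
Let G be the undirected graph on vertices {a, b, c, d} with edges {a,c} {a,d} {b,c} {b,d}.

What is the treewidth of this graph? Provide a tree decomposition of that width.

Every bag has size at most 3, so the width is 3 − 1 = 2 and tw(G) ≤ 2. The edges d–a–c–b–d form a cycle, so G is not a tree and its treewidth is at least 2. The upper and lower bounds meet at 2, so that is the treewidth.

Treewidth 2.
One optimal decomposition is:
Bags: B1 = {a, c, d}  B2 = {b, c, d}
Tree: B1–B2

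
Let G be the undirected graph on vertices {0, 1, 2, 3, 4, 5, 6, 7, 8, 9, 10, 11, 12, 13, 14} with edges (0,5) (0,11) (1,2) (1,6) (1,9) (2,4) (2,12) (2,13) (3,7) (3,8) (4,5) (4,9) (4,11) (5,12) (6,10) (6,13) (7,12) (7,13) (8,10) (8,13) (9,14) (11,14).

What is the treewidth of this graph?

3

A width-3 tree decomposition is:
Bags: B1 = {0, 5, 11, 14}  B2 = {4, 5, 11, 14}  B3 = {4, 5, 9, 14}  B4 = {4, 5, 9, 12}  B5 = {2, 4, 9, 12}  B6 = {1, 2, 9, 12}  B7 = {1, 2, 7, 12}  B8 = {1, 2, 7, 13}  B9 = {1, 6, 7, 13}  B10 = {3, 6, 7, 13}  B11 = {3, 6, 8, 13}  B12 = {3, 6, 8, 10}
Tree: B1–B2, B2–B3, B3–B4, B4–B5, B5–B6, B6–B7, B7–B8, B8–B9, B9–B10, B10–B11, B11–B12
Each bag holds 4 vertices, so the decomposition has width 3, which upper-bounds the treewidth. For the lower bound: the 4 vertex sets {0,11,14}, {5}, {4}, {1,2,9,12} are disjoint, each induces a connected subgraph, and every pair is joined by at least one edge of G. Contracting each set to a single vertex therefore yields K_{4} as a minor, and since treewidth is minor-monotone, tw(G) ≥ tw(K_{4}) = 3. Therefore the treewidth is 3.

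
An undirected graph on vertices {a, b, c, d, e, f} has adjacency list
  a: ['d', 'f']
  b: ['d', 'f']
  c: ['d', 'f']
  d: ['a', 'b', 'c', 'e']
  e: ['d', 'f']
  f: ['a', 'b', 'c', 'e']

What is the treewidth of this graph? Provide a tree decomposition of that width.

Treewidth 2.
One optimal decomposition is:
Bags: B1 = {b, d, f}  B2 = {a, d, f}  B3 = {d, e, f}  B4 = {c, d, f}
Tree: B1–B2, B2–B3, B3–B4

Every bag has size at most 3, so the width is 3 − 1 = 2 and tw(G) ≤ 2. The edges f–b–d–a–f form a cycle, so G is not a tree and its treewidth is at least 2. Combining the bounds, tw(G) = 2.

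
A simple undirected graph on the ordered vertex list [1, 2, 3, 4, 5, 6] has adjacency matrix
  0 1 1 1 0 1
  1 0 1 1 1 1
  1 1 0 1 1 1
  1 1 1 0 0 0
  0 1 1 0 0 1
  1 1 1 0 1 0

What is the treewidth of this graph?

A width-3 tree decomposition is:
Bags: B1 = {1, 2, 3, 6}  B2 = {1, 2, 3, 4}  B3 = {2, 3, 5, 6}
Tree: B1–B2, B1–B3
Every bag has size at most 4, so the width is 4 − 1 = 3 and tw(G) ≤ 3. On the other hand G contains the 4-clique {1, 2, 3, 4}. A clique must lie in a single bag of any decomposition, so no decomposition can have width below 3. Hence tw(G) = 3 exactly.

3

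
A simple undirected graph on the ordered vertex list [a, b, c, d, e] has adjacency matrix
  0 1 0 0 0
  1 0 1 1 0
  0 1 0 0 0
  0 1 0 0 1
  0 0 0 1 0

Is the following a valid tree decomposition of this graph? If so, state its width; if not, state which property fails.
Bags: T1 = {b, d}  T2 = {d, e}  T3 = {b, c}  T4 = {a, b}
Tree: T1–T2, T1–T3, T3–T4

Yes; width 1.

Vertex coverage: the bags together contain {a, b, c, d, e}, the full vertex set. Edge coverage: each edge of G has both endpoints in at least one bag. Running intersection: for every vertex, the bags containing it form a connected subtree. All three properties hold, so this is a valid tree decomposition of width max|bag| − 1 = 1, and hence tw(G) ≤ 1.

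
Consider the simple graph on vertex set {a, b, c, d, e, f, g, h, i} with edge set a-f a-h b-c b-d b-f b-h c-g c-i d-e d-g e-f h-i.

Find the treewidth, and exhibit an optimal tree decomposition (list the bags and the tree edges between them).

The largest bag has 4 vertices, giving width 3; this decomposition certifies tw(G) ≤ 3. For the lower bound: the 4 vertex sets {a,e,f}, {d}, {b}, {c,g,h,i} are disjoint, each induces a connected subgraph, and every pair is joined by at least one edge of G. Contracting each set to a single vertex therefore yields K_{4} as a minor, and since treewidth is minor-monotone, tw(G) ≥ tw(K_{4}) = 3. Hence tw(G) = 3 exactly.

Treewidth 3.
One such decomposition:
Bags: B1 = {a, d, e, f}  B2 = {a, b, d, f}  B3 = {a, b, d, h}  B4 = {b, d, g, h}  B5 = {b, c, g, h}  B6 = {c, g, h, i}
Tree: B1–B2, B2–B3, B3–B4, B4–B5, B5–B6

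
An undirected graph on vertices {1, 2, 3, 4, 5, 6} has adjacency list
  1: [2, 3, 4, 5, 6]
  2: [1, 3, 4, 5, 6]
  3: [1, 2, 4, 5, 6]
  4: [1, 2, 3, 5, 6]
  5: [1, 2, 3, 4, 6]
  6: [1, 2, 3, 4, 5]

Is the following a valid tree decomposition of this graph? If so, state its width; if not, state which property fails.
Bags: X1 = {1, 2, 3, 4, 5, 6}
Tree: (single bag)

Every vertex of G appears in some bag (union = {1, 2, 3, 4, 5, 6}); every edge is covered by a bag; and for each vertex v the set of bags containing v is connected in the bag tree. The decomposition is therefore valid. The largest bag has 6 vertices, so the width is 5.

Yes; width 5.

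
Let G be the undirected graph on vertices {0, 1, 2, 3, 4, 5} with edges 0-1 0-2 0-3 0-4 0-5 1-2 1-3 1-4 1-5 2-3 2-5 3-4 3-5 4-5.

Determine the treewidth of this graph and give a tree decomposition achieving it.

Each bag holds 5 vertices, so the decomposition has width 4, which upper-bounds the treewidth. On the other hand G contains the 5-clique {0, 1, 2, 3, 5}. A clique must lie in a single bag of any decomposition, so no decomposition can have width below 4. Hence tw(G) = 4 exactly.

Treewidth 4.
One optimal decomposition is:
Bags: B1 = {0, 1, 2, 3, 5}  B2 = {0, 1, 3, 4, 5}
Tree: B1–B2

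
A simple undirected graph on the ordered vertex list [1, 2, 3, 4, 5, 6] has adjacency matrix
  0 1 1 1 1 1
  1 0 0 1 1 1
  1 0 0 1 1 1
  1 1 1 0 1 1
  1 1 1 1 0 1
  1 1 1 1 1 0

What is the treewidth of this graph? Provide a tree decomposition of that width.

Each bag holds 5 vertices, so the decomposition has width 4, which upper-bounds the treewidth. On the other hand G contains the 5-clique {1, 2, 4, 5, 6}. A clique must lie in a single bag of any decomposition, so no decomposition can have width below 4. The upper and lower bounds meet at 4, so that is the treewidth.

Treewidth 4.
One optimal decomposition is:
Bags: B1 = {1, 2, 4, 5, 6}  B2 = {1, 3, 4, 5, 6}
Tree: B1–B2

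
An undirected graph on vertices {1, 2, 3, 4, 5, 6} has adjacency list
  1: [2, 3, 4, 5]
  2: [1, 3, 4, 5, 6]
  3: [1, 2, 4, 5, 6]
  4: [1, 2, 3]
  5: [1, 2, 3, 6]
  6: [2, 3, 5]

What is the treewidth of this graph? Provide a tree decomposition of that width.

Each bag holds 4 vertices, so the decomposition has width 3, which upper-bounds the treewidth. Conversely, {1, 2, 3, 4} is a clique of size 4, and the vertices of any clique must share a bag in every tree decomposition; so some bag has ≥ 4 vertices and tw(G) ≥ 3. The upper and lower bounds meet at 3, so that is the treewidth.

Treewidth 3.
Bags: B1 = {1, 2, 3, 5}  B2 = {2, 3, 5, 6}  B3 = {1, 2, 3, 4}
Tree: B1–B2, B1–B3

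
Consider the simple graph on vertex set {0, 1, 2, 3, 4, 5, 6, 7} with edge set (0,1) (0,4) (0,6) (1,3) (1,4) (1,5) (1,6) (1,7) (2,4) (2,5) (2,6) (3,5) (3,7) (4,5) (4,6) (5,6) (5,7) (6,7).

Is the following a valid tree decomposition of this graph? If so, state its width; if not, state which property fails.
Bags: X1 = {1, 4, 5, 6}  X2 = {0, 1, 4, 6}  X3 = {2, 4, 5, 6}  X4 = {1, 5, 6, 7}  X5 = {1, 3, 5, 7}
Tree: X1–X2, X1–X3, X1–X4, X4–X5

Yes; width 3.

Vertex coverage: the bags together contain {0, 1, 2, 3, 4, 5, 6, 7}, the full vertex set. Edge coverage: each edge of G has both endpoints in at least one bag. Running intersection: for every vertex, the bags containing it form a connected subtree. All three properties hold, so this is a valid tree decomposition of width max|bag| − 1 = 3, and hence tw(G) ≤ 3.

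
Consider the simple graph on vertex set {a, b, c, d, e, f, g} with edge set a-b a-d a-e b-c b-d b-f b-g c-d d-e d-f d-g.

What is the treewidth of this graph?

A width-2 tree decomposition is:
Bags: B1 = {b, d, f}  B2 = {a, b, d}  B3 = {b, d, g}  B4 = {b, c, d}  B5 = {a, d, e}
Tree: B1–B2, B1–B3, B3–B4, B2–B5
The largest bag has 3 vertices, giving width 2; this decomposition certifies tw(G) ≤ 2. Conversely, {a, d, e} is a clique of size 3, and the vertices of any clique must share a bag in every tree decomposition; so some bag has ≥ 3 vertices and tw(G) ≥ 2. Hence tw(G) = 2 exactly.

2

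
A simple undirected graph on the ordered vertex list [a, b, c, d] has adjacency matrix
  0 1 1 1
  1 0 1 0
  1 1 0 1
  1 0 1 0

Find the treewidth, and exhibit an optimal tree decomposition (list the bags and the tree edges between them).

Each bag holds 3 vertices, so the decomposition has width 2, which upper-bounds the treewidth. Conversely, {a, c, d} is a clique of size 3, and the vertices of any clique must share a bag in every tree decomposition; so some bag has ≥ 3 vertices and tw(G) ≥ 2. The upper and lower bounds meet at 2, so that is the treewidth.

Treewidth 2.
One optimal decomposition is:
Bags: B1 = {a, c, d}  B2 = {a, b, c}
Tree: B1–B2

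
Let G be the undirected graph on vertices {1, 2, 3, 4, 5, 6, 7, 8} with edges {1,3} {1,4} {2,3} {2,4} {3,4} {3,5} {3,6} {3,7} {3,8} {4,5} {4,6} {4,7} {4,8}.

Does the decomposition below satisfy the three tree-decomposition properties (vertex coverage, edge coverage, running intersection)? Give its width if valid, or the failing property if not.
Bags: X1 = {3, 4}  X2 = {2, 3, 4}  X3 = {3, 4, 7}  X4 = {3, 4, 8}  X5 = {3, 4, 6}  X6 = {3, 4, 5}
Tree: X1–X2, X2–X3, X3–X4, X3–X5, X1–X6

No — vertex 1 appears in no bag.

A tree decomposition must satisfy three properties: every vertex lies in some bag; for every edge, both endpoints lie together in some bag; and for every vertex, the bags containing it form a connected subtree. Here vertex 1 appears in no bag, so the decomposition is invalid.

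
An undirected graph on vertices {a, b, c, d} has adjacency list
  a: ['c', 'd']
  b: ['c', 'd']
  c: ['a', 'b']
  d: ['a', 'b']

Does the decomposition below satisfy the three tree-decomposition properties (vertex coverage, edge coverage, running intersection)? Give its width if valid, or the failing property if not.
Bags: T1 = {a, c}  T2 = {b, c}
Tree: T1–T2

No — vertex d appears in no bag.

A tree decomposition must satisfy three properties: every vertex lies in some bag; for every edge, both endpoints lie together in some bag; and for every vertex, the bags containing it form a connected subtree. Here vertex d appears in no bag, so the decomposition is invalid.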